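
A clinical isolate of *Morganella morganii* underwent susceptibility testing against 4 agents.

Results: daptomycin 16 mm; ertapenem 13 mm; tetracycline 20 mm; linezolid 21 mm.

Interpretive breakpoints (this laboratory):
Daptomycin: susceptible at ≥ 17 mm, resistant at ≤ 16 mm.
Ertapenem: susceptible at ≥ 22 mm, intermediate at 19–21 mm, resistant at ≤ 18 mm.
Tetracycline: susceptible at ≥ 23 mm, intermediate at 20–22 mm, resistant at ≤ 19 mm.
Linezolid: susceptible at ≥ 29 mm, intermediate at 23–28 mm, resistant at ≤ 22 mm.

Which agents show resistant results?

daptomycin, ertapenem, linezolid

Daptomycin 16 mm: ≤ 16 mm → R
Ertapenem 13 mm: ≤ 18 mm → resistant
Tetracycline 20 mm: in 20–22 mm ⇒ I
Linezolid 21 mm: ≤ 22 mm → R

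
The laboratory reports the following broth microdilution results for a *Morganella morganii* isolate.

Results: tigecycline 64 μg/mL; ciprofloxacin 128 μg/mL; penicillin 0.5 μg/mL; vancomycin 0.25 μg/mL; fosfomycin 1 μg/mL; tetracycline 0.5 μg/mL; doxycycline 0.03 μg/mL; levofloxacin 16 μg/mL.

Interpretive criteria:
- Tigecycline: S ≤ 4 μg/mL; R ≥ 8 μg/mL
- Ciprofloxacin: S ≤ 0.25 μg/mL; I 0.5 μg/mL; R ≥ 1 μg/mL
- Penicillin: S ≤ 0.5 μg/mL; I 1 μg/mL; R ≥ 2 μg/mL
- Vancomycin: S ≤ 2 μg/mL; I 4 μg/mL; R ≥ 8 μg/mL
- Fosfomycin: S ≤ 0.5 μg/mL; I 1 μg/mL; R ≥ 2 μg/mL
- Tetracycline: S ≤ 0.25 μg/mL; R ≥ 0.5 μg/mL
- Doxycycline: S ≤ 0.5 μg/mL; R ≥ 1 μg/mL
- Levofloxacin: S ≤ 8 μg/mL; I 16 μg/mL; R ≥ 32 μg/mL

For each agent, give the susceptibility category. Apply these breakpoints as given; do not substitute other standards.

Tigecycline (64 μg/mL) ≥ 8 μg/mL — resistant
Ciprofloxacin (128 μg/mL) ≥ 1 μg/mL ⇒ resistant
Penicillin (0.5 μg/mL) ≤ 0.5 μg/mL — susceptible
Vancomycin (0.25 μg/mL) ≤ 2 μg/mL → susceptible
Fosfomycin: 1 μg/mL is = 1 μg/mL ⇒ Intermediate
Tetracycline 0.5 μg/mL: ≥ 0.5 μg/mL ⇒ resistant
Doxycycline 0.03 μg/mL: ≤ 0.5 μg/mL → Susceptible
Levofloxacin 16 μg/mL: = 16 μg/mL → I

R, R, S, S, I, R, S, I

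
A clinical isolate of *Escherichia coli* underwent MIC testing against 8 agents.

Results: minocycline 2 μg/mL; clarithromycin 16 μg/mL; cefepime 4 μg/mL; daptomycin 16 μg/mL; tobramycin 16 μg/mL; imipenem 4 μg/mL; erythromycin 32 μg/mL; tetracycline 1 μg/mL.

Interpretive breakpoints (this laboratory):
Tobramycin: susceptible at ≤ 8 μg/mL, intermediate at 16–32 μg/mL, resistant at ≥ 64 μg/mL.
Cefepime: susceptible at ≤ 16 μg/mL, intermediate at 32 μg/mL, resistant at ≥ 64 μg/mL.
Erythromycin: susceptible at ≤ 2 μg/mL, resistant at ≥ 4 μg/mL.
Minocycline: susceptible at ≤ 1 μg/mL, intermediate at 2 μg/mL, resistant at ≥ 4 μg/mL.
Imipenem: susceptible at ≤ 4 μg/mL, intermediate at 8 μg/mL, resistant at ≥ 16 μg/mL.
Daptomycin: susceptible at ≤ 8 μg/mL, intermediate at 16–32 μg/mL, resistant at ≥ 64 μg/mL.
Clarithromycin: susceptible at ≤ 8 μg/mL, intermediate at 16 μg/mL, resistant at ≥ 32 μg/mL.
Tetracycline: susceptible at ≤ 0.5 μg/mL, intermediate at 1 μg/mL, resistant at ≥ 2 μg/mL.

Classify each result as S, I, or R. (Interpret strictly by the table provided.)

Minocycline (2 μg/mL) = 2 μg/mL ⇒ intermediate
Clarithromycin: 16 μg/mL is = 16 μg/mL — I
Cefepime: 4 μg/mL is ≤ 16 μg/mL ⇒ susceptible
Daptomycin: 16 μg/mL is in 16–32 μg/mL → intermediate
Tobramycin (16 μg/mL) in 16–32 μg/mL ⇒ intermediate
Imipenem: 4 μg/mL is ≤ 4 μg/mL — Susceptible
Erythromycin: 32 μg/mL is ≥ 4 μg/mL — resistant
Tetracycline 1 μg/mL: = 1 μg/mL ⇒ I

I, I, S, I, I, S, R, I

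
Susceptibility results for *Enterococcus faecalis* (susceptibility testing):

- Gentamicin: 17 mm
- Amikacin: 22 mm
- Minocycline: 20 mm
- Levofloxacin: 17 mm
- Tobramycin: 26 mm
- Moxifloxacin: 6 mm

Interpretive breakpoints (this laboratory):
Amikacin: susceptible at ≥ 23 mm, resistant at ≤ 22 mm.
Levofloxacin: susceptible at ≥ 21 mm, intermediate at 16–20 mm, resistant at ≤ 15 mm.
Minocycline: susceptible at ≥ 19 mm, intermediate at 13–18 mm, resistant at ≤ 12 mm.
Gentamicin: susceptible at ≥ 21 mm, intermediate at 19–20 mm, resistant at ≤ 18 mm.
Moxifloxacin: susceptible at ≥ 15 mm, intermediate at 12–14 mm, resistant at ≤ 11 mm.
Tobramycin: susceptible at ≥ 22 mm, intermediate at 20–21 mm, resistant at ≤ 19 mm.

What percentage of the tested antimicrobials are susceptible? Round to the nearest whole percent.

33%

Gentamicin (17 mm) ≤ 18 mm → resistant
Amikacin (22 mm) ≤ 22 mm → R
Minocycline (20 mm) ≥ 19 mm → S
Levofloxacin (17 mm) in 16–20 mm — I
Tobramycin 26 mm: ≥ 22 mm → Susceptible
Moxifloxacin (6 mm) ≤ 11 mm ⇒ Resistant
Susceptible: 2/6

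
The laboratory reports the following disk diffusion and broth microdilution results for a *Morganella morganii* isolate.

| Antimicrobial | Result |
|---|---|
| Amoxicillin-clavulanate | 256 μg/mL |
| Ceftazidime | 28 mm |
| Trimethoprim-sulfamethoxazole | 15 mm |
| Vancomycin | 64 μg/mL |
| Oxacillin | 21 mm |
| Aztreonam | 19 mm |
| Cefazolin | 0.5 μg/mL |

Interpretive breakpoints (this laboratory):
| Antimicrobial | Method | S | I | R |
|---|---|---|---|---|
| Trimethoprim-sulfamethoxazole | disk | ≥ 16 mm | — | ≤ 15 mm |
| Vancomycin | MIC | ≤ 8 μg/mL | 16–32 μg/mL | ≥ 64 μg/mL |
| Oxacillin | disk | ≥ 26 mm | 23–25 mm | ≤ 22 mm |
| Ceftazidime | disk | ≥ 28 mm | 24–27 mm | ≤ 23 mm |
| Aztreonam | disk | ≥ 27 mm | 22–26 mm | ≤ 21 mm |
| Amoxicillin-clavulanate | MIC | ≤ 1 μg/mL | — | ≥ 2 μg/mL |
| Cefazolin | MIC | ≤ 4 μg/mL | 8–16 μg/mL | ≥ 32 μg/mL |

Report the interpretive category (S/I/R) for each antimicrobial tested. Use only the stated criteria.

Amoxicillin-clavulanate (256 μg/mL) ≥ 2 μg/mL → resistant
Ceftazidime: 28 mm is ≥ 28 mm → Susceptible
Trimethoprim-sulfamethoxazole 15 mm: ≤ 15 mm → Resistant
Vancomycin 64 μg/mL: ≥ 64 μg/mL ⇒ resistant
Oxacillin 21 mm: ≤ 22 mm → resistant
Aztreonam (19 mm) ≤ 21 mm — resistant
Cefazolin 0.5 μg/mL: ≤ 4 μg/mL → S

R, S, R, R, R, R, S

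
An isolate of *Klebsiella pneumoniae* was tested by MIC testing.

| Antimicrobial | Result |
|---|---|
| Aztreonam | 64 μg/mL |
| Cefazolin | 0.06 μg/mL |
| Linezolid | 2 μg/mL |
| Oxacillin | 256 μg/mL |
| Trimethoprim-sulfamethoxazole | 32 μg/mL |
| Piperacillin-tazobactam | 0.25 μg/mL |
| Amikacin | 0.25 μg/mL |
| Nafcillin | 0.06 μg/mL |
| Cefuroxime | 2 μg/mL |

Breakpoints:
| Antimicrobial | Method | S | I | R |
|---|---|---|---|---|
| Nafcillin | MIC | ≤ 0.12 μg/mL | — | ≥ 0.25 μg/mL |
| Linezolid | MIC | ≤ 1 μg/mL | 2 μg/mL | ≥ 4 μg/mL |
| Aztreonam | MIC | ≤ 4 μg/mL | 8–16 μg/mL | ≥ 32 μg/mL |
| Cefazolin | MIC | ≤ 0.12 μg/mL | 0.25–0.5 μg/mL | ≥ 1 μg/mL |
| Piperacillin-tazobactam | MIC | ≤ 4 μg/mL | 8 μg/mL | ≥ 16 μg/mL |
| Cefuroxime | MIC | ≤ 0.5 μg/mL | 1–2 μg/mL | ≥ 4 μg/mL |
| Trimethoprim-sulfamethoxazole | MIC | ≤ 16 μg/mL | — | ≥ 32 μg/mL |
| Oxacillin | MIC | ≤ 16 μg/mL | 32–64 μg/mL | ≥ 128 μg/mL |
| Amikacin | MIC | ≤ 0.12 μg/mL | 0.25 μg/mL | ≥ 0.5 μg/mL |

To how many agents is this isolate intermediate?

Aztreonam (64 μg/mL) ≥ 32 μg/mL — resistant
Cefazolin (0.06 μg/mL) ≤ 0.12 μg/mL ⇒ Susceptible
Linezolid: 2 μg/mL is = 2 μg/mL → I
Oxacillin: 256 μg/mL is ≥ 128 μg/mL — Resistant
Trimethoprim-sulfamethoxazole: 32 μg/mL is ≥ 32 μg/mL ⇒ resistant
Piperacillin-tazobactam (0.25 μg/mL) ≤ 4 μg/mL ⇒ Susceptible
Amikacin 0.25 μg/mL: = 0.25 μg/mL — I
Nafcillin 0.06 μg/mL: ≤ 0.12 μg/mL → Susceptible
Cefuroxime: 2 μg/mL is in 1–2 μg/mL → Intermediate
Intermediate: 3

3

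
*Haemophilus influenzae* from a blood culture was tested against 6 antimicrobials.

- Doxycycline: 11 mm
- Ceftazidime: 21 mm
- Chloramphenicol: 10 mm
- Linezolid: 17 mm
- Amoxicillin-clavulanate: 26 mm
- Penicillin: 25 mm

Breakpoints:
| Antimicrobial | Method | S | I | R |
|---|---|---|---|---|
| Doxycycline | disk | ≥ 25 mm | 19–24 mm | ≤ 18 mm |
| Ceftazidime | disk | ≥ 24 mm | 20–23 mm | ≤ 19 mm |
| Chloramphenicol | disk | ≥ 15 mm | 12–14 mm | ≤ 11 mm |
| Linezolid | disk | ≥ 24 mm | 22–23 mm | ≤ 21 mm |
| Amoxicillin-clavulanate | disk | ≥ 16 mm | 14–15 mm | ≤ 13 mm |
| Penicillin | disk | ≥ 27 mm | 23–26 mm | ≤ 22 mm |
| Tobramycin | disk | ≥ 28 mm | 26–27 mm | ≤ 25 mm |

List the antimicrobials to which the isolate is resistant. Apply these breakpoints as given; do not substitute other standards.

Doxycycline: 11 mm is ≤ 18 mm ⇒ R
Ceftazidime (21 mm) in 20–23 mm — Intermediate
Chloramphenicol: 10 mm is ≤ 11 mm — resistant
Linezolid (17 mm) ≤ 21 mm — resistant
Amoxicillin-clavulanate (26 mm) ≥ 16 mm — Susceptible
Penicillin: 25 mm is in 23–26 mm ⇒ intermediate

doxycycline, chloramphenicol, linezolid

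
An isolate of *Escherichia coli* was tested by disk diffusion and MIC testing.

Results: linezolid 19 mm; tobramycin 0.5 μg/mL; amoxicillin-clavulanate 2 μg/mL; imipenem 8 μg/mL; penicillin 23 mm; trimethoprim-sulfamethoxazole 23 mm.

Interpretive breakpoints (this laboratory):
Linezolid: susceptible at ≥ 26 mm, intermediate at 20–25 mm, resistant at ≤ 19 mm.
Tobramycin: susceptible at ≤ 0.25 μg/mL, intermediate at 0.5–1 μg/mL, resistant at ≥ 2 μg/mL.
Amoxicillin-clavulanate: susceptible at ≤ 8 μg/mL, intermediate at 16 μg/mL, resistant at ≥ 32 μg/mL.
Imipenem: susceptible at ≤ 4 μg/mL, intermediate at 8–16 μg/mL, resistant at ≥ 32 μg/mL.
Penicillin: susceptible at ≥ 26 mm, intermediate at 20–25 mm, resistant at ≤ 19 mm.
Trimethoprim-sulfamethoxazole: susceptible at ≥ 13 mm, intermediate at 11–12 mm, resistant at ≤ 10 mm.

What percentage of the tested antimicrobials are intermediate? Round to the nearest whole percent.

Linezolid: 19 mm is ≤ 19 mm — R
Tobramycin 0.5 μg/mL: in 0.5–1 μg/mL → intermediate
Amoxicillin-clavulanate: 2 μg/mL is ≤ 8 μg/mL → S
Imipenem (8 μg/mL) in 8–16 μg/mL → I
Penicillin (23 mm) in 20–25 mm ⇒ I
Trimethoprim-sulfamethoxazole: 23 mm is ≥ 13 mm — S
Intermediate: 3/6

50%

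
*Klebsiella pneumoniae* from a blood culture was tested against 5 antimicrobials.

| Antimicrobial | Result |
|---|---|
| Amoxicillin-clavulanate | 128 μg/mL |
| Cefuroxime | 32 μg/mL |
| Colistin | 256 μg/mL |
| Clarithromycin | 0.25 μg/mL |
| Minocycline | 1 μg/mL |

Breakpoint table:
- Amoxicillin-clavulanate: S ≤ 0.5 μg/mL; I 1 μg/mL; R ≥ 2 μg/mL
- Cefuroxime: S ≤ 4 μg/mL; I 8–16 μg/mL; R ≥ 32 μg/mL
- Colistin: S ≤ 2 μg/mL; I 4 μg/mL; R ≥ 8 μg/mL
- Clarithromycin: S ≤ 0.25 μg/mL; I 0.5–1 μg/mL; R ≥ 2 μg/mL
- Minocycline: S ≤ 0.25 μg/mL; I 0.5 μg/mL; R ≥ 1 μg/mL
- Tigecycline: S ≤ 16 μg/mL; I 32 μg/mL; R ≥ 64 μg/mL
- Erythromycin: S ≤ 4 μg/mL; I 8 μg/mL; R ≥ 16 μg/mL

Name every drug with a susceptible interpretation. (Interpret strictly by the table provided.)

Amoxicillin-clavulanate 128 μg/mL: ≥ 2 μg/mL ⇒ resistant
Cefuroxime (32 μg/mL) ≥ 32 μg/mL → R
Colistin 256 μg/mL: ≥ 8 μg/mL → resistant
Clarithromycin 0.25 μg/mL: ≤ 0.25 μg/mL ⇒ susceptible
Minocycline: 1 μg/mL is ≥ 1 μg/mL → R

clarithromycin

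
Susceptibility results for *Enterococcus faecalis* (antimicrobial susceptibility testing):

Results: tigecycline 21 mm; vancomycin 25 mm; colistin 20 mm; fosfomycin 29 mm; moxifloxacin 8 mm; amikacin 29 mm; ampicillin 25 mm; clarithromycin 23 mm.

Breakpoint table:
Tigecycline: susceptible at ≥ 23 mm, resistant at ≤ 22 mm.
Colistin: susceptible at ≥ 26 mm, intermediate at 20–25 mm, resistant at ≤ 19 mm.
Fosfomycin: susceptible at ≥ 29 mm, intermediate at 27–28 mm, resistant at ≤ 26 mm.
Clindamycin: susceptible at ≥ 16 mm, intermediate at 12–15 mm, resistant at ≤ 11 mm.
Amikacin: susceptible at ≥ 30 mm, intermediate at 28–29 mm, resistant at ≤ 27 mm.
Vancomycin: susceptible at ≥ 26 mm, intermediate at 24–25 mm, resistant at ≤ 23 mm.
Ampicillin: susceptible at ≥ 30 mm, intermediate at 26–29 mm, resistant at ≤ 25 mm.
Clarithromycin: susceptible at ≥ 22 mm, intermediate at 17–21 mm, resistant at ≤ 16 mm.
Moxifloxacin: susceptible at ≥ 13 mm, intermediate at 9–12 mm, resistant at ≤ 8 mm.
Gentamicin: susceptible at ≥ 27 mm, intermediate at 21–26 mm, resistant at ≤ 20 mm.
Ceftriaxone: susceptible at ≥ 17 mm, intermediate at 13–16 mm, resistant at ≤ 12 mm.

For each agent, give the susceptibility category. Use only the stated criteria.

R, I, I, S, R, I, R, S

Tigecycline: 21 mm is ≤ 22 mm ⇒ R
Vancomycin: 25 mm is in 24–25 mm → intermediate
Colistin 20 mm: in 20–25 mm → Intermediate
Fosfomycin 29 mm: ≥ 29 mm — susceptible
Moxifloxacin (8 mm) ≤ 8 mm → Resistant
Amikacin: 29 mm is in 28–29 mm → intermediate
Ampicillin: 25 mm is ≤ 25 mm → resistant
Clarithromycin 23 mm: ≥ 22 mm → susceptible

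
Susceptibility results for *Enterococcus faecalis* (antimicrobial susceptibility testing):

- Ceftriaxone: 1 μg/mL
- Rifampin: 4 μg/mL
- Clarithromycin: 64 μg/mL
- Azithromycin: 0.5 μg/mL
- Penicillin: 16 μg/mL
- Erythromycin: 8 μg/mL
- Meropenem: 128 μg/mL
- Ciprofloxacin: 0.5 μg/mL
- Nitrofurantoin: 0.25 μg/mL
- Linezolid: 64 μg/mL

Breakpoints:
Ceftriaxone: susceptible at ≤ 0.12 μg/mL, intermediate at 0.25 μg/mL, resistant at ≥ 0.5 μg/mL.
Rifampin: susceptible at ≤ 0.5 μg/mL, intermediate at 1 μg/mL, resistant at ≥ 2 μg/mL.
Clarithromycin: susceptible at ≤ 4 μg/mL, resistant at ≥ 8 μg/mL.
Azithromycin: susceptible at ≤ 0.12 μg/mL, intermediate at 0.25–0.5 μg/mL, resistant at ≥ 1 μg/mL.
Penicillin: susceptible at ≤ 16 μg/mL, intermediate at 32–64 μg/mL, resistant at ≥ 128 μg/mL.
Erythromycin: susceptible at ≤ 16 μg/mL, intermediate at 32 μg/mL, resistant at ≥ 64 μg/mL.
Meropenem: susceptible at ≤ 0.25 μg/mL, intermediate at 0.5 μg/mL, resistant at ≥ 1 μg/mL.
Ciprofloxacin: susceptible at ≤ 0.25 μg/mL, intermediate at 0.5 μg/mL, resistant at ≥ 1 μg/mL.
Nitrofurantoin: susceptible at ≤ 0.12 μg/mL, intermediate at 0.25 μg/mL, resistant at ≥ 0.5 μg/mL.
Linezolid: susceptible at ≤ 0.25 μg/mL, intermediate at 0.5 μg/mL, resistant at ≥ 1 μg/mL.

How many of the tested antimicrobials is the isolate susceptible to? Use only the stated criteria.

2

Ceftriaxone (1 μg/mL) ≥ 0.5 μg/mL — Resistant
Rifampin 4 μg/mL: ≥ 2 μg/mL → Resistant
Clarithromycin 64 μg/mL: ≥ 8 μg/mL ⇒ Resistant
Azithromycin 0.5 μg/mL: in 0.25–0.5 μg/mL → Intermediate
Penicillin (16 μg/mL) ≤ 16 μg/mL — Susceptible
Erythromycin: 8 μg/mL is ≤ 16 μg/mL → S
Meropenem 128 μg/mL: ≥ 1 μg/mL ⇒ R
Ciprofloxacin (0.5 μg/mL) = 0.5 μg/mL ⇒ intermediate
Nitrofurantoin (0.25 μg/mL) = 0.25 μg/mL ⇒ intermediate
Linezolid 64 μg/mL: ≥ 1 μg/mL → resistant
Susceptible: 2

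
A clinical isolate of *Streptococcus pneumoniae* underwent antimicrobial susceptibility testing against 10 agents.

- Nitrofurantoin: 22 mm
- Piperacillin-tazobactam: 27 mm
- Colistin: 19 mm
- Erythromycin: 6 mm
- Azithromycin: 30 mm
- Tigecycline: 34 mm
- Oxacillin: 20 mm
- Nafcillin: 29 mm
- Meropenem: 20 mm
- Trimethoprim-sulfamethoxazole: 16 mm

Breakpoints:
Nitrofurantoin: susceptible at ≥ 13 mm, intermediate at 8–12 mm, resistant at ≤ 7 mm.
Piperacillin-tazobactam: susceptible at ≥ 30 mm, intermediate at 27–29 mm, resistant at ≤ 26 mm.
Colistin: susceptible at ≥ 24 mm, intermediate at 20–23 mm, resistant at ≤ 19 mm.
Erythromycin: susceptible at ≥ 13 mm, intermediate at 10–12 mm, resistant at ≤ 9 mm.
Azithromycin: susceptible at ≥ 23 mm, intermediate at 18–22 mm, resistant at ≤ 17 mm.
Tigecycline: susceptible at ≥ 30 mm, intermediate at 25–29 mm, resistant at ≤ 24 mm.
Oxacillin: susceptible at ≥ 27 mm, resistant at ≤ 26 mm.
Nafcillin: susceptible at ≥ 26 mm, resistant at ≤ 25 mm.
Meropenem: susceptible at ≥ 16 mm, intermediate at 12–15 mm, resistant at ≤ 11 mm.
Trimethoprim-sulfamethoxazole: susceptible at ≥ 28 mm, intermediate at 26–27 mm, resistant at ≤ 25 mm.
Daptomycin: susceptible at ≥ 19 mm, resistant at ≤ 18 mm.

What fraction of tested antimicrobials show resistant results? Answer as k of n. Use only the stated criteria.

Nitrofurantoin: 22 mm is ≥ 13 mm → susceptible
Piperacillin-tazobactam: 27 mm is in 27–29 mm — Intermediate
Colistin: 19 mm is ≤ 19 mm ⇒ R
Erythromycin (6 mm) ≤ 9 mm → Resistant
Azithromycin (30 mm) ≥ 23 mm ⇒ S
Tigecycline: 34 mm is ≥ 30 mm ⇒ S
Oxacillin 20 mm: ≤ 26 mm — Resistant
Nafcillin (29 mm) ≥ 26 mm ⇒ susceptible
Meropenem (20 mm) ≥ 16 mm — Susceptible
Trimethoprim-sulfamethoxazole: 16 mm is ≤ 25 mm → resistant
Resistant: 4/10

4 of 10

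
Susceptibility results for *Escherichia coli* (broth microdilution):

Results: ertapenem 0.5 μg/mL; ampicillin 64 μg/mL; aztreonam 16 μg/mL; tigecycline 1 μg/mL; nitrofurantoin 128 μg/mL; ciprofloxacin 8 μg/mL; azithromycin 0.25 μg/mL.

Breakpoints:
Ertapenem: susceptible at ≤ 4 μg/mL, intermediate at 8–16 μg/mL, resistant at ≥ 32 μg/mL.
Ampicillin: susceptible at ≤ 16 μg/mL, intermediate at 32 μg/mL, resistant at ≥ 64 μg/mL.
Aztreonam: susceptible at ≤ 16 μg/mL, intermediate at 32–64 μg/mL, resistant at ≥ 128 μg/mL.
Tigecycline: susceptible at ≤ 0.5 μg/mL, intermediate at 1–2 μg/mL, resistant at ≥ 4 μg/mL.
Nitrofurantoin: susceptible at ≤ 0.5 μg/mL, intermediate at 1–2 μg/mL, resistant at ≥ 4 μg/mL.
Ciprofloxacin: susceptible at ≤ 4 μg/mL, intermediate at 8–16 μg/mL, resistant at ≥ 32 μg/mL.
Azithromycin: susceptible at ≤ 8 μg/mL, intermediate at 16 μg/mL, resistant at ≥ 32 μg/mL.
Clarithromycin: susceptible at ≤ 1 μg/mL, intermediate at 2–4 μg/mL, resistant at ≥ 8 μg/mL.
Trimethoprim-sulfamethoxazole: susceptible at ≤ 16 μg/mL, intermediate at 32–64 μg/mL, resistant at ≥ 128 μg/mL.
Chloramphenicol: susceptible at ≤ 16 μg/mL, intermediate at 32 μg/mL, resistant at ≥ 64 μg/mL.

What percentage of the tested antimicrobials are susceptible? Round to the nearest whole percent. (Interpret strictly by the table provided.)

Ertapenem 0.5 μg/mL: ≤ 4 μg/mL → Susceptible
Ampicillin 64 μg/mL: ≥ 64 μg/mL → resistant
Aztreonam: 16 μg/mL is ≤ 16 μg/mL ⇒ Susceptible
Tigecycline (1 μg/mL) in 1–2 μg/mL → Intermediate
Nitrofurantoin 128 μg/mL: ≥ 4 μg/mL — R
Ciprofloxacin 8 μg/mL: in 8–16 μg/mL → I
Azithromycin 0.25 μg/mL: ≤ 8 μg/mL ⇒ Susceptible
Susceptible: 3/7

43%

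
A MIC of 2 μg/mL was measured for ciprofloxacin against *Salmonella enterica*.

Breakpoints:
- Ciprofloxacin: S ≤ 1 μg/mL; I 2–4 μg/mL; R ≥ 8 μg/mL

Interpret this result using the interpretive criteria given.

Ciprofloxacin: 2 μg/mL is in 2–4 μg/mL — Intermediate

Intermediate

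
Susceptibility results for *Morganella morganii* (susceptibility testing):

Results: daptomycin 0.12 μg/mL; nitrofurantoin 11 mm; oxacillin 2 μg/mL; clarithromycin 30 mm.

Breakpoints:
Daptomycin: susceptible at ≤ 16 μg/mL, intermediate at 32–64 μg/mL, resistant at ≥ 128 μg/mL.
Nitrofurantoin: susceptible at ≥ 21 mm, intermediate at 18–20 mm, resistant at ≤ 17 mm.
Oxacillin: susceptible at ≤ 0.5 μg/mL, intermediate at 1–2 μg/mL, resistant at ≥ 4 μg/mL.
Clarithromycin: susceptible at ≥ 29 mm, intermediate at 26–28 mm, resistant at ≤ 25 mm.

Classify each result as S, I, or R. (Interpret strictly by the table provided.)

S, R, I, S

Daptomycin (0.12 μg/mL) ≤ 16 μg/mL — susceptible
Nitrofurantoin: 11 mm is ≤ 17 mm ⇒ R
Oxacillin: 2 μg/mL is in 1–2 μg/mL ⇒ I
Clarithromycin: 30 mm is ≥ 29 mm ⇒ Susceptible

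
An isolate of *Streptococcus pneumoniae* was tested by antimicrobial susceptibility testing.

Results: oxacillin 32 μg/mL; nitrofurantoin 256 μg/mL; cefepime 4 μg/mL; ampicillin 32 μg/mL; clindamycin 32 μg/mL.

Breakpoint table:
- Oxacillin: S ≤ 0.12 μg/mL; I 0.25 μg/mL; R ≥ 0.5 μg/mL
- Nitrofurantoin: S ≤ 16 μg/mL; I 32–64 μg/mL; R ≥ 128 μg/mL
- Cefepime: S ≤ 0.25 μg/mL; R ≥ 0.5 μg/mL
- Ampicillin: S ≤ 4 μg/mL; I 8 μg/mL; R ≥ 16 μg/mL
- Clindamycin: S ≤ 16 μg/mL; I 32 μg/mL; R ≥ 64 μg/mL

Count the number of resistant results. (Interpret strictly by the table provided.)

4

Oxacillin (32 μg/mL) ≥ 0.5 μg/mL → resistant
Nitrofurantoin (256 μg/mL) ≥ 128 μg/mL — Resistant
Cefepime: 4 μg/mL is ≥ 0.5 μg/mL → R
Ampicillin (32 μg/mL) ≥ 16 μg/mL → Resistant
Clindamycin: 32 μg/mL is = 32 μg/mL ⇒ I
Resistant: 4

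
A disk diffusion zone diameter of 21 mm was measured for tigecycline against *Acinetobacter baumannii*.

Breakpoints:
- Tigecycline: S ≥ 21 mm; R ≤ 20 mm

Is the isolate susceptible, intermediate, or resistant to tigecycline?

S

Tigecycline (21 mm) ≥ 21 mm ⇒ Susceptible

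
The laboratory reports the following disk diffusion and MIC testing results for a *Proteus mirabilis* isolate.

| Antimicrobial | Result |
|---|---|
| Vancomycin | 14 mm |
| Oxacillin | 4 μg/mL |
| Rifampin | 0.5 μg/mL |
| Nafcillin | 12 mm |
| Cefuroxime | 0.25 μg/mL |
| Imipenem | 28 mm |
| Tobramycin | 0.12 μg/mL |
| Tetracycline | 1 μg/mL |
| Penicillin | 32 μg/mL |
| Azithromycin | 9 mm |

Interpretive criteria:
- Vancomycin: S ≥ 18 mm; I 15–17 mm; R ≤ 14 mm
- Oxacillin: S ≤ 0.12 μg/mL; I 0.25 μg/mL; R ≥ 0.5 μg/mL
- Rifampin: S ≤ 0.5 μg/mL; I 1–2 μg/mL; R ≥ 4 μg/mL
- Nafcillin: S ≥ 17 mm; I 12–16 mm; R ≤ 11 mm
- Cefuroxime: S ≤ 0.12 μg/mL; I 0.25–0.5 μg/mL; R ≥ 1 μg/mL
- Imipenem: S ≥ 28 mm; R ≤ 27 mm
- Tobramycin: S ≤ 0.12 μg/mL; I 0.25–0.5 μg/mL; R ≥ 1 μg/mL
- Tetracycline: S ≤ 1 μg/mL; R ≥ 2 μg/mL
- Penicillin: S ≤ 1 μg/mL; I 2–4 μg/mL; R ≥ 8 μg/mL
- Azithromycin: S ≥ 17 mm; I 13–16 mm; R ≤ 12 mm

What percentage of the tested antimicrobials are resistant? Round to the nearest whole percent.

40%

Vancomycin (14 mm) ≤ 14 mm ⇒ R
Oxacillin 4 μg/mL: ≥ 0.5 μg/mL ⇒ resistant
Rifampin 0.5 μg/mL: ≤ 0.5 μg/mL ⇒ susceptible
Nafcillin 12 mm: in 12–16 mm → I
Cefuroxime 0.25 μg/mL: in 0.25–0.5 μg/mL — Intermediate
Imipenem (28 mm) ≥ 28 mm ⇒ susceptible
Tobramycin 0.12 μg/mL: ≤ 0.12 μg/mL ⇒ Susceptible
Tetracycline 1 μg/mL: ≤ 1 μg/mL → Susceptible
Penicillin (32 μg/mL) ≥ 8 μg/mL ⇒ Resistant
Azithromycin (9 mm) ≤ 12 mm ⇒ Resistant
Resistant: 4/10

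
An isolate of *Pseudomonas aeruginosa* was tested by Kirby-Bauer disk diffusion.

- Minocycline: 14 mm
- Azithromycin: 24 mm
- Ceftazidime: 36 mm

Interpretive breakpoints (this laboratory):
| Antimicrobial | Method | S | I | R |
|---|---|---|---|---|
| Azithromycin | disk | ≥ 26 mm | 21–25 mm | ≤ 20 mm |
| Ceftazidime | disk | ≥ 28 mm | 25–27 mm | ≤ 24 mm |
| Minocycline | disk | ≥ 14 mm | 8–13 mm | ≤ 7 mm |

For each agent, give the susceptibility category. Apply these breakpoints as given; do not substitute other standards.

S, I, S

Minocycline 14 mm: ≥ 14 mm ⇒ susceptible
Azithromycin 24 mm: in 21–25 mm ⇒ intermediate
Ceftazidime: 36 mm is ≥ 28 mm — Susceptible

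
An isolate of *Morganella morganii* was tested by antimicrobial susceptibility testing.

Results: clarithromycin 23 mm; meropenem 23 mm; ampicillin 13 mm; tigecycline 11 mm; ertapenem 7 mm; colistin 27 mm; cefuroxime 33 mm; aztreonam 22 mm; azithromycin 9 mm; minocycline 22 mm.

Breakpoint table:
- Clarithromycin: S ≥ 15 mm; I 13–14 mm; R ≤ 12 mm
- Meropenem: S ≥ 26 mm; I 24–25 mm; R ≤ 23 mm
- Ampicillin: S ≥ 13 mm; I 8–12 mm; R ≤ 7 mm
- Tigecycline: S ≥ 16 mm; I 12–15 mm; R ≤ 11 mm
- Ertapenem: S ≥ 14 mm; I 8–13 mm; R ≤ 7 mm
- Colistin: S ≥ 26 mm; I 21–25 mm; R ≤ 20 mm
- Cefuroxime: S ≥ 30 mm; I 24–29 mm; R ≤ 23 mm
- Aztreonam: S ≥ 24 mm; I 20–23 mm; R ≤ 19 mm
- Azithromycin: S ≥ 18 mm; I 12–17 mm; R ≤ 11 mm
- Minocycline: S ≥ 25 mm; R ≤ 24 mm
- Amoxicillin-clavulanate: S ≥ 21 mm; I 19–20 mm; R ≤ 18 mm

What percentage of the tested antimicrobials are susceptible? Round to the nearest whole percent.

40%

Clarithromycin 23 mm: ≥ 15 mm — Susceptible
Meropenem (23 mm) ≤ 23 mm ⇒ R
Ampicillin 13 mm: ≥ 13 mm ⇒ Susceptible
Tigecycline 11 mm: ≤ 11 mm — R
Ertapenem (7 mm) ≤ 7 mm — R
Colistin 27 mm: ≥ 26 mm ⇒ S
Cefuroxime (33 mm) ≥ 30 mm ⇒ susceptible
Aztreonam (22 mm) in 20–23 mm → I
Azithromycin (9 mm) ≤ 11 mm → Resistant
Minocycline 22 mm: ≤ 24 mm — resistant
Susceptible: 4/10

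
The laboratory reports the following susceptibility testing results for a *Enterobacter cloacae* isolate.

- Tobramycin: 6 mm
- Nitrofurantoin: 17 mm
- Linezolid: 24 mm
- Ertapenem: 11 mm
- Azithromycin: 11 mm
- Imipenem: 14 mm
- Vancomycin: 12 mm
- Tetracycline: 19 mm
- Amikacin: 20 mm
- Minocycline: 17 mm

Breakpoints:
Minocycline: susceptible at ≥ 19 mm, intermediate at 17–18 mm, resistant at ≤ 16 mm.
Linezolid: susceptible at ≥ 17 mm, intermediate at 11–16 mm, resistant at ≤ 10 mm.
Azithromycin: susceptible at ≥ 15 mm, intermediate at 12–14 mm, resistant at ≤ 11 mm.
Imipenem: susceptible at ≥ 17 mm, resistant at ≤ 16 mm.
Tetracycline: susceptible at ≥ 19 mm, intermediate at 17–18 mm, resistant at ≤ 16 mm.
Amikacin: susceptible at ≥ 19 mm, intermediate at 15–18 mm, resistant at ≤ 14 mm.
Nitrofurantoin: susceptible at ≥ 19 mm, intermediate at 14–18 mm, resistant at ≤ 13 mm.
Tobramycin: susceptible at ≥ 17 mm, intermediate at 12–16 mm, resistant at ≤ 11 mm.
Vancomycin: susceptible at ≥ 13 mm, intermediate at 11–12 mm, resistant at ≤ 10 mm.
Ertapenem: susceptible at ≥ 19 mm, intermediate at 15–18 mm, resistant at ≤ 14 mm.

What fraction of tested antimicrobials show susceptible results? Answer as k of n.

3 of 10

Tobramycin (6 mm) ≤ 11 mm → resistant
Nitrofurantoin: 17 mm is in 14–18 mm → intermediate
Linezolid: 24 mm is ≥ 17 mm ⇒ Susceptible
Ertapenem (11 mm) ≤ 14 mm — R
Azithromycin: 11 mm is ≤ 11 mm → Resistant
Imipenem 14 mm: ≤ 16 mm → resistant
Vancomycin 12 mm: in 11–12 mm ⇒ Intermediate
Tetracycline 19 mm: ≥ 19 mm ⇒ Susceptible
Amikacin (20 mm) ≥ 19 mm — susceptible
Minocycline 17 mm: in 17–18 mm → Intermediate
Susceptible: 3/10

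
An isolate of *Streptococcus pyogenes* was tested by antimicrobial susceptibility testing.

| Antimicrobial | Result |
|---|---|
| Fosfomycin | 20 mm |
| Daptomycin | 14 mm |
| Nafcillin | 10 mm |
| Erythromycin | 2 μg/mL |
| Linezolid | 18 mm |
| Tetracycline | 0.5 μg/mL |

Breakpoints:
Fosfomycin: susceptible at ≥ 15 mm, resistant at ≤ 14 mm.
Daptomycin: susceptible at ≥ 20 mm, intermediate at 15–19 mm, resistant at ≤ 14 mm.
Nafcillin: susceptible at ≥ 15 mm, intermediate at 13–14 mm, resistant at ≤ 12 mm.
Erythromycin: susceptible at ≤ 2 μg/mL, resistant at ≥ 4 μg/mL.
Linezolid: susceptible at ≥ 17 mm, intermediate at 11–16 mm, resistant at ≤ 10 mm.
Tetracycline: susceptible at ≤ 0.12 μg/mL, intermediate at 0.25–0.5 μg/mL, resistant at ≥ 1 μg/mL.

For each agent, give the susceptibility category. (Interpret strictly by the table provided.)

S, R, R, S, S, I

Fosfomycin 20 mm: ≥ 15 mm — S
Daptomycin (14 mm) ≤ 14 mm — resistant
Nafcillin 10 mm: ≤ 12 mm — R
Erythromycin 2 μg/mL: ≤ 2 μg/mL → susceptible
Linezolid: 18 mm is ≥ 17 mm → S
Tetracycline (0.5 μg/mL) in 0.25–0.5 μg/mL → intermediate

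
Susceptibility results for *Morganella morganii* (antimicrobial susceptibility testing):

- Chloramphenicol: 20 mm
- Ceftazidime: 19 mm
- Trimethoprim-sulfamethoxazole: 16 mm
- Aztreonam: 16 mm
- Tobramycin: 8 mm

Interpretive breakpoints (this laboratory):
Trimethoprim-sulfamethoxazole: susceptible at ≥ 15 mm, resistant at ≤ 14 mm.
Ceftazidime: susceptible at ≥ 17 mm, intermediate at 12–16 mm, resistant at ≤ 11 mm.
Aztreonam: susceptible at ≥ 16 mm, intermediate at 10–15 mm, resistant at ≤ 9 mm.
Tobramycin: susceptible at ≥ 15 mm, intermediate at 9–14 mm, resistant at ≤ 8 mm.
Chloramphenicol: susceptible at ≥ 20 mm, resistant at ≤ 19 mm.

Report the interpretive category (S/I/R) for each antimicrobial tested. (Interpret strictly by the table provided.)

S, S, S, S, R

Chloramphenicol: 20 mm is ≥ 20 mm → susceptible
Ceftazidime 19 mm: ≥ 17 mm → S
Trimethoprim-sulfamethoxazole 16 mm: ≥ 15 mm → S
Aztreonam: 16 mm is ≥ 16 mm ⇒ S
Tobramycin: 8 mm is ≤ 8 mm — R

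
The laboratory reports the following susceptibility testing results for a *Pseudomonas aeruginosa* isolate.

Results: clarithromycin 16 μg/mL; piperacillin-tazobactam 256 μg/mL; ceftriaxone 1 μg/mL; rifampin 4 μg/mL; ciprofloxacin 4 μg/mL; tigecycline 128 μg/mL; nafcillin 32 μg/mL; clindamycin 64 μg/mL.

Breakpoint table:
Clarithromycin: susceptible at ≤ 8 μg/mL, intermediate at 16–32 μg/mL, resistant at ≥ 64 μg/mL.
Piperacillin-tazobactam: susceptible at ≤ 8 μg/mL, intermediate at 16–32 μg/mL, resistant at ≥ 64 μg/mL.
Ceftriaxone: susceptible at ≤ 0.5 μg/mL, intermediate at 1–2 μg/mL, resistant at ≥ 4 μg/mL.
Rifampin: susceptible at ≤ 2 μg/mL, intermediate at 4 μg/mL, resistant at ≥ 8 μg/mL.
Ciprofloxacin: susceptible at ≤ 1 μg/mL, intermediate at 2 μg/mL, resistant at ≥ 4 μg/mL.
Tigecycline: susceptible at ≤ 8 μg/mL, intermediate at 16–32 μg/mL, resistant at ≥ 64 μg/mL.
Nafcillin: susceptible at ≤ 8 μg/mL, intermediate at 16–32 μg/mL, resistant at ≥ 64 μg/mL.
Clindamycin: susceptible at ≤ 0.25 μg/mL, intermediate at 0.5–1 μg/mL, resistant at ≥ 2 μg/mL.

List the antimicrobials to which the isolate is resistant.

Clarithromycin (16 μg/mL) in 16–32 μg/mL → I
Piperacillin-tazobactam (256 μg/mL) ≥ 64 μg/mL → Resistant
Ceftriaxone: 1 μg/mL is in 1–2 μg/mL ⇒ intermediate
Rifampin 4 μg/mL: = 4 μg/mL → Intermediate
Ciprofloxacin: 4 μg/mL is ≥ 4 μg/mL ⇒ R
Tigecycline (128 μg/mL) ≥ 64 μg/mL → R
Nafcillin (32 μg/mL) in 16–32 μg/mL — intermediate
Clindamycin (64 μg/mL) ≥ 2 μg/mL ⇒ Resistant

piperacillin-tazobactam, ciprofloxacin, tigecycline, clindamycin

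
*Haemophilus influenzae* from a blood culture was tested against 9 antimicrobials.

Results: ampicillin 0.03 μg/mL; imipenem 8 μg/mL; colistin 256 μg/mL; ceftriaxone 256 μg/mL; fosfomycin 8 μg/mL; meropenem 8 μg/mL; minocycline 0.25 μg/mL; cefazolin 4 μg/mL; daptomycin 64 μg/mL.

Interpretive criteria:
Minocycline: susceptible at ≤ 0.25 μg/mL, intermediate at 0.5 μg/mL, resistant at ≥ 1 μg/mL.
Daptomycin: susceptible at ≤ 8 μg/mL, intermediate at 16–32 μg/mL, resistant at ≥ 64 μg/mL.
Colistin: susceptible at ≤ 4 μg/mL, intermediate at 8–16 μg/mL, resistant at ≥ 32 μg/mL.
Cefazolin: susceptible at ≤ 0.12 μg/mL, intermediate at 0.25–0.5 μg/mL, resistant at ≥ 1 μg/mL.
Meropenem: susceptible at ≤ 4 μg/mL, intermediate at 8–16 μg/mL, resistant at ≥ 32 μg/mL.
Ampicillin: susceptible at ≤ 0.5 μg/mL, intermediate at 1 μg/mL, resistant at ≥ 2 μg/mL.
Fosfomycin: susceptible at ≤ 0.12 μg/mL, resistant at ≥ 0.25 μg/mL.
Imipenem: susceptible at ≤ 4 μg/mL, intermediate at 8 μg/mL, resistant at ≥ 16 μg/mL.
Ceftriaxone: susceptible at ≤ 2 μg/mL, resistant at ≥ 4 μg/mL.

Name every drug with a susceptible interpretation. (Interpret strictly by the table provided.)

Ampicillin (0.03 μg/mL) ≤ 0.5 μg/mL → S
Imipenem (8 μg/mL) = 8 μg/mL — intermediate
Colistin (256 μg/mL) ≥ 32 μg/mL — resistant
Ceftriaxone 256 μg/mL: ≥ 4 μg/mL ⇒ R
Fosfomycin: 8 μg/mL is ≥ 0.25 μg/mL ⇒ Resistant
Meropenem (8 μg/mL) in 8–16 μg/mL — intermediate
Minocycline (0.25 μg/mL) ≤ 0.25 μg/mL — Susceptible
Cefazolin (4 μg/mL) ≥ 1 μg/mL → Resistant
Daptomycin: 64 μg/mL is ≥ 64 μg/mL ⇒ Resistant

ampicillin, minocycline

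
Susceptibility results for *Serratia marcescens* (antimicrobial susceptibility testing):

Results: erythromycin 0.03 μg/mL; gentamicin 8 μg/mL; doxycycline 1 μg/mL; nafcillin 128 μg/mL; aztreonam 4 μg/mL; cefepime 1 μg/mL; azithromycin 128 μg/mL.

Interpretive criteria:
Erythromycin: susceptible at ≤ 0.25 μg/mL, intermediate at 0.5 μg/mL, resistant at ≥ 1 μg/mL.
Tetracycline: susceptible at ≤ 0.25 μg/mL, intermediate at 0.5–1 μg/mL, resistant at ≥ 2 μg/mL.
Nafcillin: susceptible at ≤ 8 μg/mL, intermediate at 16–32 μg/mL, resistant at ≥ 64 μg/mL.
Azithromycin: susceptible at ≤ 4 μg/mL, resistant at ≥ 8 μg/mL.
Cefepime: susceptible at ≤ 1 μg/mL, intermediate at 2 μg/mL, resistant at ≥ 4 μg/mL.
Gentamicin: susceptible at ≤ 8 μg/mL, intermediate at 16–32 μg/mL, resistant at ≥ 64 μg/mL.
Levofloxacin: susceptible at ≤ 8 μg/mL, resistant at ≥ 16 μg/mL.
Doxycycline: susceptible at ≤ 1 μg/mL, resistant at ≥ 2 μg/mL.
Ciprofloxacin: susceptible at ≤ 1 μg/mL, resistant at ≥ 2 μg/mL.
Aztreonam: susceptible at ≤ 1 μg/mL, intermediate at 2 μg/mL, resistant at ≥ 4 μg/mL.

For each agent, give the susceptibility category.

Erythromycin 0.03 μg/mL: ≤ 0.25 μg/mL ⇒ susceptible
Gentamicin: 8 μg/mL is ≤ 8 μg/mL — susceptible
Doxycycline (1 μg/mL) ≤ 1 μg/mL ⇒ S
Nafcillin 128 μg/mL: ≥ 64 μg/mL — R
Aztreonam (4 μg/mL) ≥ 4 μg/mL — resistant
Cefepime 1 μg/mL: ≤ 1 μg/mL ⇒ S
Azithromycin (128 μg/mL) ≥ 8 μg/mL ⇒ resistant

S, S, S, R, R, S, R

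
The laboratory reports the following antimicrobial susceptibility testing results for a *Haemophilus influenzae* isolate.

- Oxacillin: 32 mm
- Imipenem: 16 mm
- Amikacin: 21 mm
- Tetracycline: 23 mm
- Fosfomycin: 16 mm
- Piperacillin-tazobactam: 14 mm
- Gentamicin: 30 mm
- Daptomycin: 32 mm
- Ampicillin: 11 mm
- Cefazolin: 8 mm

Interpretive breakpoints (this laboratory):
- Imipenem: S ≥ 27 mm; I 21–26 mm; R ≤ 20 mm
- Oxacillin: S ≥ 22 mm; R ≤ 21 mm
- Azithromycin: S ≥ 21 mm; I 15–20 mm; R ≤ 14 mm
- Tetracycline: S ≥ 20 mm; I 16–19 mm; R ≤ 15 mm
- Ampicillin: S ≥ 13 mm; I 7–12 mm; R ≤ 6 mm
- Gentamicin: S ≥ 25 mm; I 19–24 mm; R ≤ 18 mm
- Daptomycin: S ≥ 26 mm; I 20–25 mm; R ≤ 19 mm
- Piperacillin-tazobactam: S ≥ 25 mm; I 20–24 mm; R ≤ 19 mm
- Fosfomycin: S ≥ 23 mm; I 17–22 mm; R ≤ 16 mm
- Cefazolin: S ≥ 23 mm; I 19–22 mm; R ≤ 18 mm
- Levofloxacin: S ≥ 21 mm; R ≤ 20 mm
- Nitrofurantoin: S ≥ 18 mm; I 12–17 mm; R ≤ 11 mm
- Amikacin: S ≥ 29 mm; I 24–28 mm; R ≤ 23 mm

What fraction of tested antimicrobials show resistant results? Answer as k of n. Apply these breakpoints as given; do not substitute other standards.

5 of 10

Oxacillin (32 mm) ≥ 22 mm → susceptible
Imipenem 16 mm: ≤ 20 mm — Resistant
Amikacin: 21 mm is ≤ 23 mm ⇒ Resistant
Tetracycline 23 mm: ≥ 20 mm — S
Fosfomycin: 16 mm is ≤ 16 mm ⇒ resistant
Piperacillin-tazobactam 14 mm: ≤ 19 mm → resistant
Gentamicin (30 mm) ≥ 25 mm → Susceptible
Daptomycin (32 mm) ≥ 26 mm — Susceptible
Ampicillin: 11 mm is in 7–12 mm → I
Cefazolin: 8 mm is ≤ 18 mm → resistant
Resistant: 5/10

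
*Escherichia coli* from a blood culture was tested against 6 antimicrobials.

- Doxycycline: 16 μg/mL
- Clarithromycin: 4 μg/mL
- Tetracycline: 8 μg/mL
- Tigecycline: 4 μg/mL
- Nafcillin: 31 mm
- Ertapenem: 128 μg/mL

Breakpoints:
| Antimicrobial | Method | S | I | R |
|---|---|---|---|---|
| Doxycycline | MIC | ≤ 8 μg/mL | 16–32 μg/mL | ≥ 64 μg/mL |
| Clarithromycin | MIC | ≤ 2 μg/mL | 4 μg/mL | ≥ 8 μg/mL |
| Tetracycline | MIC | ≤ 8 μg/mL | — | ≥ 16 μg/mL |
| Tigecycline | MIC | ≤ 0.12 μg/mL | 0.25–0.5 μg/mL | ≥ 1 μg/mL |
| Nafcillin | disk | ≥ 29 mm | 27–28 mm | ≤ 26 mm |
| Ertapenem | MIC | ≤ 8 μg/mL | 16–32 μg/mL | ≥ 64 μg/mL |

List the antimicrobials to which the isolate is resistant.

Doxycycline: 16 μg/mL is in 16–32 μg/mL — intermediate
Clarithromycin (4 μg/mL) = 4 μg/mL → I
Tetracycline 8 μg/mL: ≤ 8 μg/mL → susceptible
Tigecycline: 4 μg/mL is ≥ 1 μg/mL ⇒ Resistant
Nafcillin (31 mm) ≥ 29 mm → S
Ertapenem: 128 μg/mL is ≥ 64 μg/mL ⇒ R

tigecycline, ertapenem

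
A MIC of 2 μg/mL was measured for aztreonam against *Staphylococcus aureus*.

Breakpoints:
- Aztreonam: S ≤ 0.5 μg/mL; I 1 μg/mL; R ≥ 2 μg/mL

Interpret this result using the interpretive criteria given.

Resistant

Aztreonam 2 μg/mL: ≥ 2 μg/mL → resistant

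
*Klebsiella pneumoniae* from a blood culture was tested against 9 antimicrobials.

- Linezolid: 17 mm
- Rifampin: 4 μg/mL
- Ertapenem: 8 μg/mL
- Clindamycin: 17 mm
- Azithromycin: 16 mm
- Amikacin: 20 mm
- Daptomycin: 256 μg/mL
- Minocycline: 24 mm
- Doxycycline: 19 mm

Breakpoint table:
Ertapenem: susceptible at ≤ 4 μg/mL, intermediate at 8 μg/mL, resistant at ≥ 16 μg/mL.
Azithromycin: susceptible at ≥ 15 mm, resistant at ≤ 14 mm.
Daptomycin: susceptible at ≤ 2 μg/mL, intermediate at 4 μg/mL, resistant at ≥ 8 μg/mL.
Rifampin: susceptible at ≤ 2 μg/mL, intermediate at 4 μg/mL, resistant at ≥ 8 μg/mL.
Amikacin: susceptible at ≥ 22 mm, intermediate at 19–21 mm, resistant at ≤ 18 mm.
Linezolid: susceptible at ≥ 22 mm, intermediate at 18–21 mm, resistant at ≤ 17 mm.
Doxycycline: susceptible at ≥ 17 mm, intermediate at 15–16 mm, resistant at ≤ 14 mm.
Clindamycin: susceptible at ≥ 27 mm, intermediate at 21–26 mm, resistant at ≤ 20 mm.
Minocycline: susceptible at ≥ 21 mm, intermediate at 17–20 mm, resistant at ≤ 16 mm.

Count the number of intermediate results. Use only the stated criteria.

Linezolid (17 mm) ≤ 17 mm → resistant
Rifampin 4 μg/mL: = 4 μg/mL ⇒ Intermediate
Ertapenem: 8 μg/mL is = 8 μg/mL → I
Clindamycin 17 mm: ≤ 20 mm — R
Azithromycin (16 mm) ≥ 15 mm ⇒ susceptible
Amikacin (20 mm) in 19–21 mm — I
Daptomycin 256 μg/mL: ≥ 8 μg/mL → R
Minocycline: 24 mm is ≥ 21 mm ⇒ susceptible
Doxycycline 19 mm: ≥ 17 mm → S
Intermediate: 3

3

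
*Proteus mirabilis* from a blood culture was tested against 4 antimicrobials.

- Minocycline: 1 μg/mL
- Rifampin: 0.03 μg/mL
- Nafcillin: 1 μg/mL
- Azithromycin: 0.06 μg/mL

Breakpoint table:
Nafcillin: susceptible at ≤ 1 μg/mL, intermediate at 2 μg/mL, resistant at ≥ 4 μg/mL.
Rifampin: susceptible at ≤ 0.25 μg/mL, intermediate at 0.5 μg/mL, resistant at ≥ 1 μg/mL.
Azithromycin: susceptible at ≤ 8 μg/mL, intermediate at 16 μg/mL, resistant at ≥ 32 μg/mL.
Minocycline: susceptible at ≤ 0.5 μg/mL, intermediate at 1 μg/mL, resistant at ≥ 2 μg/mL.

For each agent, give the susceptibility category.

Minocycline: 1 μg/mL is = 1 μg/mL → I
Rifampin: 0.03 μg/mL is ≤ 0.25 μg/mL ⇒ Susceptible
Nafcillin 1 μg/mL: ≤ 1 μg/mL — S
Azithromycin (0.06 μg/mL) ≤ 8 μg/mL — S

I, S, S, S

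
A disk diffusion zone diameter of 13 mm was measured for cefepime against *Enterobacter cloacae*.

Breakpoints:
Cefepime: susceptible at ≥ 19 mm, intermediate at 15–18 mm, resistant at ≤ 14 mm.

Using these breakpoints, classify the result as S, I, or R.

Cefepime 13 mm: ≤ 14 mm → R

R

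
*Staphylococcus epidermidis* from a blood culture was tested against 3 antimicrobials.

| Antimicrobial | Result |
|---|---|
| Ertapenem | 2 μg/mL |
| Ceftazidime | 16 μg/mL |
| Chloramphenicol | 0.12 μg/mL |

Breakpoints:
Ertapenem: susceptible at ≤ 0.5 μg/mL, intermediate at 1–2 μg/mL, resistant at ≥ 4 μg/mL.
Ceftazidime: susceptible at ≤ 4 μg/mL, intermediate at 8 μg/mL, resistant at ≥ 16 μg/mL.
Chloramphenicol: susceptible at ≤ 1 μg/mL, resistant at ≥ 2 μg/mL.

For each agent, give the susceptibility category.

I, R, S

Ertapenem: 2 μg/mL is in 1–2 μg/mL ⇒ intermediate
Ceftazidime: 16 μg/mL is ≥ 16 μg/mL — R
Chloramphenicol 0.12 μg/mL: ≤ 1 μg/mL → Susceptible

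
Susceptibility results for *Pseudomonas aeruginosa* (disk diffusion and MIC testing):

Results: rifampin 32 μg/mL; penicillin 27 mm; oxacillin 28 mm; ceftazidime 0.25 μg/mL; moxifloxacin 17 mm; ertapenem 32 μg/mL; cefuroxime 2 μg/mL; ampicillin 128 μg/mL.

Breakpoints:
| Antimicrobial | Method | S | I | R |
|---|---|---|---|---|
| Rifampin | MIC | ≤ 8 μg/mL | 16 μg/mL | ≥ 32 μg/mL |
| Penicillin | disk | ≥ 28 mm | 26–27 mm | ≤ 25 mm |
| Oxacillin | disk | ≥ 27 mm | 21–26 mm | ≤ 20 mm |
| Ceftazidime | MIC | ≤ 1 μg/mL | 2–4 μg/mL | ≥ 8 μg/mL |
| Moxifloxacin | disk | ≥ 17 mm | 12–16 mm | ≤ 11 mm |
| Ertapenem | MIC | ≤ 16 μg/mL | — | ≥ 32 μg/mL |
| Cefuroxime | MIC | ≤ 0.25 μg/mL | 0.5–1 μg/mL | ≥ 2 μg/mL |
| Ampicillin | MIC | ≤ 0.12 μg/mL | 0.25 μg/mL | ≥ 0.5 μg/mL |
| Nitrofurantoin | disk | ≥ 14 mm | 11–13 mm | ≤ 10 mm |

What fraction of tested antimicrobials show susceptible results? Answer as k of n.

Rifampin (32 μg/mL) ≥ 32 μg/mL → Resistant
Penicillin 27 mm: in 26–27 mm ⇒ I
Oxacillin 28 mm: ≥ 27 mm ⇒ S
Ceftazidime (0.25 μg/mL) ≤ 1 μg/mL → susceptible
Moxifloxacin 17 mm: ≥ 17 mm ⇒ Susceptible
Ertapenem 32 μg/mL: ≥ 32 μg/mL ⇒ resistant
Cefuroxime (2 μg/mL) ≥ 2 μg/mL ⇒ resistant
Ampicillin 128 μg/mL: ≥ 0.5 μg/mL ⇒ R
Susceptible: 3/8

3 of 8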